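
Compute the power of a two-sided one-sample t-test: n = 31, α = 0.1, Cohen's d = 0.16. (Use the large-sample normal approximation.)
Power ≈ 0.23

Power calculation (one-sample t-test, normal approximation):
z_β = d · √n - z_{α/2}
z_β = 0.16 · √31 - 1.645
z_β = 0.16 · 5.568 - 1.645
z_β = -0.754

Power = Φ(z_β) = Φ(-0.754) ≈ 0.225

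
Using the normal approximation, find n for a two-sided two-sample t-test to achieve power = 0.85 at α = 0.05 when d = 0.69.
n = 38 per group

Sample size formula (two-sample t-test, normal approximation):
n = 2 · ((z_{α/2} + z_β) / d)²

z_{α/2} = 1.960 (for α = 0.05, two-sided)
z_β = 1.036 (for power = 0.85)
d = 0.69

n = 2 · ((1.960 + 1.036) / 0.69)²
n = 2 · (4.342)²
n ≈ 37.71
Round up to the next whole number: n = 38 per group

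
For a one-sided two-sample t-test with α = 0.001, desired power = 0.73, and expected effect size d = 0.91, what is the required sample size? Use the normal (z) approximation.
n = 34 per group

Sample size formula (two-sample t-test, normal approximation):
n = 2 · ((z_α + z_β) / d)²

z_α = 3.090 (for α = 0.001, one-sided)
z_β = 0.613 (for power = 0.73)
d = 0.91

n = 2 · ((3.090 + 0.613) / 0.91)²
n = 2 · (4.069)²
n ≈ 33.11
Round up to the next whole number: n = 34 per group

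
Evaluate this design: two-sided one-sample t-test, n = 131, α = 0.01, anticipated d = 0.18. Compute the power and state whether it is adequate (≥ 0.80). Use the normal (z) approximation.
Power ≈ 0.30; the study is underpowered (power < 0.80)

Power calculation (one-sample t-test, normal approximation):
z_β = d · √n - z_{α/2}
z_β = 0.18 · √131 - 2.576
z_β = 0.18 · 11.446 - 2.576
z_β = -0.516

Power = Φ(z_β) = Φ(-0.516) ≈ 0.303

Effect size d = 0.18 is very small by Cohen's convention (0.2/0.5/0.8).

Threshold: power ≥ 0.80 is conventionally adequate.
Power ≈ 0.30 → the study is underpowered (power < 0.80).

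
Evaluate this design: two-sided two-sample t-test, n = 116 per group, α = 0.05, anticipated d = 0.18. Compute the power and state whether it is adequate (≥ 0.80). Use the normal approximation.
Power ≈ 0.28; the study is underpowered (power < 0.80)

Power calculation (two-sample t-test, normal approximation):
z_β = d · √(n/2) - z_{α/2}
z_β = 0.18 · √(116/2) - 1.960
z_β = 0.18 · 7.616 - 1.960
z_β = -0.589

Power = Φ(z_β) = Φ(-0.589) ≈ 0.278

Effect size d = 0.18 is very small by Cohen's convention (0.2/0.5/0.8).

Threshold: power ≥ 0.80 is conventionally adequate.
Power ≈ 0.28 → the study is underpowered (power < 0.80).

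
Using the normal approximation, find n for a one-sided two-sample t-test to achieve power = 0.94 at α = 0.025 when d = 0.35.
n = 202 per group

Sample size formula (two-sample t-test, normal approximation):
n = 2 · ((z_α + z_β) / d)²

z_α = 1.960 (for α = 0.025, one-sided)
z_β = 1.555 (for power = 0.94)
d = 0.35

n = 2 · ((1.960 + 1.555) / 0.35)²
n = 2 · (10.043)²
n ≈ 201.72
Round up to the next whole number: n = 202 per group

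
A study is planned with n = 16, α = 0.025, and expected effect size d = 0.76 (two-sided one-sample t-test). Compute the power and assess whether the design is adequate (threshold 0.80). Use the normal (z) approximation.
Power ≈ 0.79; the study is underpowered (power < 0.80)

Power calculation (one-sample t-test, normal approximation):
z_β = d · √n - z_{α/2}
z_β = 0.76 · √16 - 2.241
z_β = 0.76 · 4.000 - 2.241
z_β = 0.799

Power = Φ(z_β) = Φ(0.799) ≈ 0.788

Effect size d = 0.76 is medium by Cohen's convention (0.2/0.5/0.8).

Threshold: power ≥ 0.80 is conventionally adequate.
Power ≈ 0.79 → the study is underpowered (power < 0.80).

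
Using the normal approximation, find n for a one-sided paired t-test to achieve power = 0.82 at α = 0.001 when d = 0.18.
n = 496 pairs

Sample size formula (paired t-test, normal approximation):
n = ((z_α + z_β) / d)²

z_α = 3.090 (for α = 0.001, one-sided)
z_β = 0.915 (for power = 0.82)
d = 0.18

n = ((3.090 + 0.915) / 0.18)²
n = (22.250)²
n ≈ 495.06
Round up to the next whole number: n = 496 pairs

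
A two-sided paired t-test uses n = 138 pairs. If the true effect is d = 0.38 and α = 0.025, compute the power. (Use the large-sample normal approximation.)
Power ≈ 0.99

Power calculation (paired t-test, normal approximation):
z_β = d · √n - z_{α/2}
z_β = 0.38 · √138 - 2.241
z_β = 0.38 · 11.747 - 2.241
z_β = 2.223

Power = Φ(z_β) = Φ(2.223) ≈ 0.987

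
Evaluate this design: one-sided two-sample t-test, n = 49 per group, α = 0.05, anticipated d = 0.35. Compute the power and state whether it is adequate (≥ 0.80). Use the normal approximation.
Power ≈ 0.53; the study is underpowered (power < 0.80)

Power calculation (two-sample t-test, normal approximation):
z_β = d · √(n/2) - z_α
z_β = 0.35 · √(49/2) - 1.645
z_β = 0.35 · 4.950 - 1.645
z_β = 0.088

Power = Φ(z_β) = Φ(0.088) ≈ 0.535

Effect size d = 0.35 is small by Cohen's convention (0.2/0.5/0.8).

Threshold: power ≥ 0.80 is conventionally adequate.
Power ≈ 0.53 → the study is underpowered (power < 0.80).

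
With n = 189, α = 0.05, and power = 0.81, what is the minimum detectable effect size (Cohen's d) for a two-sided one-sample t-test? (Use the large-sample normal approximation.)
d ≈ 0.21

Minimum detectable effect (one-sample t-test, normal approximation):
d = (z_{α/2} + z_β) / √n
d = (1.960 + 0.878) / √189
d = 2.838 / 13.748
d ≈ 0.21

By Cohen's convention (0.2 small / 0.5 medium / 0.8 large): small effect.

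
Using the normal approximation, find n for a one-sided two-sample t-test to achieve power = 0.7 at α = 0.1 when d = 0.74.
n = 12 per group

Sample size formula (two-sample t-test, normal approximation):
n = 2 · ((z_α + z_β) / d)²

z_α = 1.282 (for α = 0.1, one-sided)
z_β = 0.524 (for power = 0.7)
d = 0.74

n = 2 · ((1.282 + 0.524) / 0.74)²
n = 2 · (2.441)²
n ≈ 11.92
Round up to the next whole number: n = 12 per group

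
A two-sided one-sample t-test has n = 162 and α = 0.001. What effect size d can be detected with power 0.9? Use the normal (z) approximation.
d ≈ 0.36

Minimum detectable effect (one-sample t-test, normal approximation):
d = (z_{α/2} + z_β) / √n
d = (3.291 + 1.282) / √162
d = 4.572 / 12.728
d ≈ 0.36

By Cohen's convention (0.2 small / 0.5 medium / 0.8 large): small effect.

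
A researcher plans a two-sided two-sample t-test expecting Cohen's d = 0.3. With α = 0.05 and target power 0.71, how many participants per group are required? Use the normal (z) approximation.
n = 141 per group

Sample size formula (two-sample t-test, normal approximation):
n = 2 · ((z_{α/2} + z_β) / d)²

z_{α/2} = 1.960 (for α = 0.05, two-sided)
z_β = 0.553 (for power = 0.71)
d = 0.3

n = 2 · ((1.960 + 0.553) / 0.3)²
n = 2 · (8.377)²
n ≈ 140.35
Round up to the next whole number: n = 141 per group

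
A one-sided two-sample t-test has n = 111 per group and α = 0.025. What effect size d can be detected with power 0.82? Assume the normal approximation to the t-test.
d ≈ 0.39

Minimum detectable effect (two-sample t-test, normal approximation):
d = (z_α + z_β) / √(n/2)
d = (1.960 + 0.915) / √(111/2)
d = 2.875 / 7.450
d ≈ 0.39

By Cohen's convention (0.2 small / 0.5 medium / 0.8 large): small effect.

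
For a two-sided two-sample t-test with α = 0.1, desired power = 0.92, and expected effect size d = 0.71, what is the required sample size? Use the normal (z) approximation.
n = 37 per group

Sample size formula (two-sample t-test, normal approximation):
n = 2 · ((z_{α/2} + z_β) / d)²

z_{α/2} = 1.645 (for α = 0.1, two-sided)
z_β = 1.405 (for power = 0.92)
d = 0.71

n = 2 · ((1.645 + 1.405) / 0.71)²
n = 2 · (4.296)²
n ≈ 36.91
Round up to the next whole number: n = 37 per group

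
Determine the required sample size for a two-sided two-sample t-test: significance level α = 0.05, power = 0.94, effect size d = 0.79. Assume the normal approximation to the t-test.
n = 40 per group

Sample size formula (two-sample t-test, normal approximation):
n = 2 · ((z_{α/2} + z_β) / d)²

z_{α/2} = 1.960 (for α = 0.05, two-sided)
z_β = 1.555 (for power = 0.94)
d = 0.79

n = 2 · ((1.960 + 1.555) / 0.79)²
n = 2 · (4.449)²
n ≈ 39.59
Round up to the next whole number: n = 40 per group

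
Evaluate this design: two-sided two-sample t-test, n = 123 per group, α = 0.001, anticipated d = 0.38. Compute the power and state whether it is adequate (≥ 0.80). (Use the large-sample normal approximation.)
Power ≈ 0.38; the study is underpowered (power < 0.80)

Power calculation (two-sample t-test, normal approximation):
z_β = d · √(n/2) - z_{α/2}
z_β = 0.38 · √(123/2) - 3.291
z_β = 0.38 · 7.842 - 3.291
z_β = -0.310

Power = Φ(z_β) = Φ(-0.310) ≈ 0.378

Effect size d = 0.38 is small by Cohen's convention (0.2/0.5/0.8).

Threshold: power ≥ 0.80 is conventionally adequate.
Power ≈ 0.38 → the study is underpowered (power < 0.80).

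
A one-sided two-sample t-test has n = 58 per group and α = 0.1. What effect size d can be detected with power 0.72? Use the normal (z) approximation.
d ≈ 0.35

Minimum detectable effect (two-sample t-test, normal approximation):
d = (z_α + z_β) / √(n/2)
d = (1.282 + 0.583) / √(58/2)
d = 1.864 / 5.385
d ≈ 0.35

By Cohen's convention (0.2 small / 0.5 medium / 0.8 large): small effect.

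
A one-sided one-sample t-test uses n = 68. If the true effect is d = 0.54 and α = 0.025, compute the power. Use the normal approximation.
Power ≈ 0.99

Power calculation (one-sample t-test, normal approximation):
z_β = d · √n - z_α
z_β = 0.54 · √68 - 1.960
z_β = 0.54 · 8.246 - 1.960
z_β = 2.493

Power = Φ(z_β) = Φ(2.493) ≈ 0.994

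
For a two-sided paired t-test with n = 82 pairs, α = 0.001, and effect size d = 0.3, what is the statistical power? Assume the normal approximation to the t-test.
Power ≈ 0.28

Power calculation (paired t-test, normal approximation):
z_β = d · √n - z_{α/2}
z_β = 0.3 · √82 - 3.291
z_β = 0.3 · 9.055 - 3.291
z_β = -0.574

Power = Φ(z_β) = Φ(-0.574) ≈ 0.283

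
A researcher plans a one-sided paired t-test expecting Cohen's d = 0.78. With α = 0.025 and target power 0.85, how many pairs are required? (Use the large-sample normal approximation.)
n = 15 pairs

Sample size formula (paired t-test, normal approximation):
n = ((z_α + z_β) / d)²

z_α = 1.960 (for α = 0.025, one-sided)
z_β = 1.036 (for power = 0.85)
d = 0.78

n = ((1.960 + 1.036) / 0.78)²
n = (3.841)²
n ≈ 14.75
Round up to the next whole number: n = 15 pairs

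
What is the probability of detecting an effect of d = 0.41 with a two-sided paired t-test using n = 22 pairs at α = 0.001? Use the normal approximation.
Power ≈ 0.09

Power calculation (paired t-test, normal approximation):
z_β = d · √n - z_{α/2}
z_β = 0.41 · √22 - 3.291
z_β = 0.41 · 4.690 - 3.291
z_β = -1.367

Power = Φ(z_β) = Φ(-1.367) ≈ 0.086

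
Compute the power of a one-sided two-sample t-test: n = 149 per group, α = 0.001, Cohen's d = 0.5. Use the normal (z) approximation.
Power ≈ 0.89

Power calculation (two-sample t-test, normal approximation):
z_β = d · √(n/2) - z_α
z_β = 0.5 · √(149/2) - 3.090
z_β = 0.5 · 8.631 - 3.090
z_β = 1.225

Power = Φ(z_β) = Φ(1.225) ≈ 0.890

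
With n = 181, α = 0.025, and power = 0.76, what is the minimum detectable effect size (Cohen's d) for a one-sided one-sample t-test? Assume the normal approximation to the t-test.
d ≈ 0.20

Minimum detectable effect (one-sample t-test, normal approximation):
d = (z_α + z_β) / √n
d = (1.960 + 0.706) / √181
d = 2.666 / 13.454
d ≈ 0.20

By Cohen's convention (0.2 small / 0.5 medium / 0.8 large): small effect.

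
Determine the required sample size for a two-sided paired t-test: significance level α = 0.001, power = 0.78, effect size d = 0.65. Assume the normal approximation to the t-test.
n = 40 pairs

Sample size formula (paired t-test, normal approximation):
n = ((z_{α/2} + z_β) / d)²

z_{α/2} = 3.291 (for α = 0.001, two-sided)
z_β = 0.772 (for power = 0.78)
d = 0.65

n = ((3.291 + 0.772) / 0.65)²
n = (6.251)²
n ≈ 39.08
Round up to the next whole number: n = 40 pairs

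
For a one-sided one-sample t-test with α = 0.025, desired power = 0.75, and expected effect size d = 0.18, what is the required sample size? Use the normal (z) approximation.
n = 215

Sample size formula (one-sample t-test, normal approximation):
n = ((z_α + z_β) / d)²

z_α = 1.960 (for α = 0.025, one-sided)
z_β = 0.674 (for power = 0.75)
d = 0.18

n = ((1.960 + 0.674) / 0.18)²
n = (14.633)²
n ≈ 214.12
Round up to the next whole number: n = 215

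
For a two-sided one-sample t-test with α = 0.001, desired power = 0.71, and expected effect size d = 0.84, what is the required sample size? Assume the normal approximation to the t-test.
n = 21

Sample size formula (one-sample t-test, normal approximation):
n = ((z_{α/2} + z_β) / d)²

z_{α/2} = 3.291 (for α = 0.001, two-sided)
z_β = 0.553 (for power = 0.71)
d = 0.84

n = ((3.291 + 0.553) / 0.84)²
n = (4.576)²
n ≈ 20.94
Round up to the next whole number: n = 21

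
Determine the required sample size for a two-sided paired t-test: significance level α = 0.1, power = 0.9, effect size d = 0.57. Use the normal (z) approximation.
n = 27 pairs

Sample size formula (paired t-test, normal approximation):
n = ((z_{α/2} + z_β) / d)²

z_{α/2} = 1.645 (for α = 0.1, two-sided)
z_β = 1.282 (for power = 0.9)
d = 0.57

n = ((1.645 + 1.282) / 0.57)²
n = (5.135)²
n ≈ 26.37
Round up to the next whole number: n = 27 pairs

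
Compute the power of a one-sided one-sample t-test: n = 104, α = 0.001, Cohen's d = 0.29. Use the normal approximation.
Power ≈ 0.45

Power calculation (one-sample t-test, normal approximation):
z_β = d · √n - z_α
z_β = 0.29 · √104 - 3.090
z_β = 0.29 · 10.198 - 3.090
z_β = -0.133

Power = Φ(z_β) = Φ(-0.133) ≈ 0.447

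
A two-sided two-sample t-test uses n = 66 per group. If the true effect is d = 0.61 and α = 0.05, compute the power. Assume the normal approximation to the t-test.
Power ≈ 0.94

Power calculation (two-sample t-test, normal approximation):
z_β = d · √(n/2) - z_{α/2}
z_β = 0.61 · √(66/2) - 1.960
z_β = 0.61 · 5.745 - 1.960
z_β = 1.544

Power = Φ(z_β) = Φ(1.544) ≈ 0.939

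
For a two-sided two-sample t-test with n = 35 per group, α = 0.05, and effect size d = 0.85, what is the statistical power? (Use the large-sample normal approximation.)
Power ≈ 0.94

Power calculation (two-sample t-test, normal approximation):
z_β = d · √(n/2) - z_{α/2}
z_β = 0.85 · √(35/2) - 1.960
z_β = 0.85 · 4.183 - 1.960
z_β = 1.596

Power = Φ(z_β) = Φ(1.596) ≈ 0.945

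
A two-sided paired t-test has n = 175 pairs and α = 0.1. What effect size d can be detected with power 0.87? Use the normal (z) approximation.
d ≈ 0.21

Minimum detectable effect (paired t-test, normal approximation):
d = (z_{α/2} + z_β) / √n
d = (1.645 + 1.126) / √175
d = 2.771 / 13.229
d ≈ 0.21

By Cohen's convention (0.2 small / 0.5 medium / 0.8 large): small effect.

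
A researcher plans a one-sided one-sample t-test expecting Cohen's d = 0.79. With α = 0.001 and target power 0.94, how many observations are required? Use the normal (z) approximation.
n = 35

Sample size formula (one-sample t-test, normal approximation):
n = ((z_α + z_β) / d)²

z_α = 3.090 (for α = 0.001, one-sided)
z_β = 1.555 (for power = 0.94)
d = 0.79

n = ((3.090 + 1.555) / 0.79)²
n = (5.880)²
n ≈ 34.57
Round up to the next whole number: n = 35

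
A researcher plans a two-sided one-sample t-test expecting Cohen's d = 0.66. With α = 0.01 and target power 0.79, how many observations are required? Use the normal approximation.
n = 27

Sample size formula (one-sample t-test, normal approximation):
n = ((z_{α/2} + z_β) / d)²

z_{α/2} = 2.576 (for α = 0.01, two-sided)
z_β = 0.806 (for power = 0.79)
d = 0.66

n = ((2.576 + 0.806) / 0.66)²
n = (5.124)²
n ≈ 26.26
Round up to the next whole number: n = 27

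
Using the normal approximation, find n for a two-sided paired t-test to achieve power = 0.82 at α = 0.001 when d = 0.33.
n = 163 pairs

Sample size formula (paired t-test, normal approximation):
n = ((z_{α/2} + z_β) / d)²

z_{α/2} = 3.291 (for α = 0.001, two-sided)
z_β = 0.915 (for power = 0.82)
d = 0.33

n = ((3.291 + 0.915) / 0.33)²
n = (12.745)²
n ≈ 162.44
Round up to the next whole number: n = 163 pairs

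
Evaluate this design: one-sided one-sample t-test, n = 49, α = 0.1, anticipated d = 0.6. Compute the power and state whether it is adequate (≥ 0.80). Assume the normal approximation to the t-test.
Power ≈ 1.00; the study is adequately powered (power ≥ 0.80)

Power calculation (one-sample t-test, normal approximation):
z_β = d · √n - z_α
z_β = 0.6 · √49 - 1.282
z_β = 0.6 · 7.000 - 1.282
z_β = 2.918

Power = Φ(z_β) = Φ(2.918) ≈ 0.998

Effect size d = 0.6 is medium by Cohen's convention (0.2/0.5/0.8).

Threshold: power ≥ 0.80 is conventionally adequate.
Power ≈ 1.00 → the study is adequately powered (power ≥ 0.80).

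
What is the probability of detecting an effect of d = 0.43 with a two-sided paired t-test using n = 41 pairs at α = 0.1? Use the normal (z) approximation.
Power ≈ 0.87

Power calculation (paired t-test, normal approximation):
z_β = d · √n - z_{α/2}
z_β = 0.43 · √41 - 1.645
z_β = 0.43 · 6.403 - 1.645
z_β = 1.108

Power = Φ(z_β) = Φ(1.108) ≈ 0.866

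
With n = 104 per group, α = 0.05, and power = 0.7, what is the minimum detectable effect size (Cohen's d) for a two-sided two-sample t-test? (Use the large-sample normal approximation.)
d ≈ 0.34

Minimum detectable effect (two-sample t-test, normal approximation):
d = (z_{α/2} + z_β) / √(n/2)
d = (1.960 + 0.524) / √(104/2)
d = 2.484 / 7.211
d ≈ 0.34

By Cohen's convention (0.2 small / 0.5 medium / 0.8 large): small effect.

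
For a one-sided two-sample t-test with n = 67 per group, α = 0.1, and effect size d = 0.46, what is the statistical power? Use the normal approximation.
Power ≈ 0.92

Power calculation (two-sample t-test, normal approximation):
z_β = d · √(n/2) - z_α
z_β = 0.46 · √(67/2) - 1.282
z_β = 0.46 · 5.788 - 1.282
z_β = 1.381

Power = Φ(z_β) = Φ(1.381) ≈ 0.916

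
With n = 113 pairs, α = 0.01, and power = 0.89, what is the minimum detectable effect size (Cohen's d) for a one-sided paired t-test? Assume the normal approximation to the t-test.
d ≈ 0.33

Minimum detectable effect (paired t-test, normal approximation):
d = (z_α + z_β) / √n
d = (2.326 + 1.227) / √113
d = 3.553 / 10.630
d ≈ 0.33

By Cohen's convention (0.2 small / 0.5 medium / 0.8 large): small effect.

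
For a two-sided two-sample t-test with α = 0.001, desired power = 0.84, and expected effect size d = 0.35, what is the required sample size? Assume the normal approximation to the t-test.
n = 300 per group

Sample size formula (two-sample t-test, normal approximation):
n = 2 · ((z_{α/2} + z_β) / d)²

z_{α/2} = 3.291 (for α = 0.001, two-sided)
z_β = 0.994 (for power = 0.84)
d = 0.35

n = 2 · ((3.291 + 0.994) / 0.35)²
n = 2 · (12.243)²
n ≈ 299.78
Round up to the next whole number: n = 300 per group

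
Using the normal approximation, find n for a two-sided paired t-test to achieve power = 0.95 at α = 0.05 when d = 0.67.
n = 29 pairs

Sample size formula (paired t-test, normal approximation):
n = ((z_{α/2} + z_β) / d)²

z_{α/2} = 1.960 (for α = 0.05, two-sided)
z_β = 1.645 (for power = 0.95)
d = 0.67

n = ((1.960 + 1.645) / 0.67)²
n = (5.381)²
n ≈ 28.96
Round up to the next whole number: n = 29 pairs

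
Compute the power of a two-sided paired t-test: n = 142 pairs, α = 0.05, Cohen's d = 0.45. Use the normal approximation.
Power ≈ 1.00

Power calculation (paired t-test, normal approximation):
z_β = d · √n - z_{α/2}
z_β = 0.45 · √142 - 1.960
z_β = 0.45 · 11.916 - 1.960
z_β = 3.402

Power = Φ(z_β) = Φ(3.402) ≈ 1.000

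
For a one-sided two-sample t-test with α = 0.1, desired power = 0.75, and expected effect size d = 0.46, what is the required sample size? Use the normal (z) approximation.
n = 37 per group

Sample size formula (two-sample t-test, normal approximation):
n = 2 · ((z_α + z_β) / d)²

z_α = 1.282 (for α = 0.1, one-sided)
z_β = 0.674 (for power = 0.75)
d = 0.46

n = 2 · ((1.282 + 0.674) / 0.46)²
n = 2 · (4.252)²
n ≈ 36.16
Round up to the next whole number: n = 37 per group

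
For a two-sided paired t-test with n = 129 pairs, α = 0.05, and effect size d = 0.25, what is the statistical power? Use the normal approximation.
Power ≈ 0.81

Power calculation (paired t-test, normal approximation):
z_β = d · √n - z_{α/2}
z_β = 0.25 · √129 - 1.960
z_β = 0.25 · 11.358 - 1.960
z_β = 0.879

Power = Φ(z_β) = Φ(0.879) ≈ 0.810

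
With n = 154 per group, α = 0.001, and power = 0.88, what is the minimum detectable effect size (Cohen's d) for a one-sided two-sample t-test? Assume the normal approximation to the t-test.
d ≈ 0.49

Minimum detectable effect (two-sample t-test, normal approximation):
d = (z_α + z_β) / √(n/2)
d = (3.090 + 1.175) / √(154/2)
d = 4.265 / 8.775
d ≈ 0.49

By Cohen's convention (0.2 small / 0.5 medium / 0.8 large): small effect.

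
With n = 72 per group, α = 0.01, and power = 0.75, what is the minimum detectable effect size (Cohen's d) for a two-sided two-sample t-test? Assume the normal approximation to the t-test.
d ≈ 0.54

Minimum detectable effect (two-sample t-test, normal approximation):
d = (z_{α/2} + z_β) / √(n/2)
d = (2.576 + 0.674) / √(72/2)
d = 3.250 / 6.000
d ≈ 0.54

By Cohen's convention (0.2 small / 0.5 medium / 0.8 large): medium effect.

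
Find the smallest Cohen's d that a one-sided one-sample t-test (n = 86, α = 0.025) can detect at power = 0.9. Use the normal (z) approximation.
d ≈ 0.35

Minimum detectable effect (one-sample t-test, normal approximation):
d = (z_α + z_β) / √n
d = (1.960 + 1.282) / √86
d = 3.242 / 9.274
d ≈ 0.35

By Cohen's convention (0.2 small / 0.5 medium / 0.8 large): small effect.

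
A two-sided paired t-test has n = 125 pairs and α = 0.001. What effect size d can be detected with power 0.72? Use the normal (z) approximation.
d ≈ 0.35

Minimum detectable effect (paired t-test, normal approximation):
d = (z_{α/2} + z_β) / √n
d = (3.291 + 0.583) / √125
d = 3.873 / 11.180
d ≈ 0.35

By Cohen's convention (0.2 small / 0.5 medium / 0.8 large): small effect.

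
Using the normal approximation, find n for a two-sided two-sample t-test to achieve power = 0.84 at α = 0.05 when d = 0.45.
n = 87 per group

Sample size formula (two-sample t-test, normal approximation):
n = 2 · ((z_{α/2} + z_β) / d)²

z_{α/2} = 1.960 (for α = 0.05, two-sided)
z_β = 0.994 (for power = 0.84)
d = 0.45

n = 2 · ((1.960 + 0.994) / 0.45)²
n = 2 · (6.564)²
n ≈ 86.17
Round up to the next whole number: n = 87 per group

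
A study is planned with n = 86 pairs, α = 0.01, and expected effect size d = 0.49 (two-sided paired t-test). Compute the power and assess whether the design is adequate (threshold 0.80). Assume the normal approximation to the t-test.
Power ≈ 0.98; the study is adequately powered (power ≥ 0.80)

Power calculation (paired t-test, normal approximation):
z_β = d · √n - z_{α/2}
z_β = 0.49 · √86 - 2.576
z_β = 0.49 · 9.274 - 2.576
z_β = 1.968

Power = Φ(z_β) = Φ(1.968) ≈ 0.975

Effect size d = 0.49 is small by Cohen's convention (0.2/0.5/0.8).

Threshold: power ≥ 0.80 is conventionally adequate.
Power ≈ 0.98 → the study is adequately powered (power ≥ 0.80).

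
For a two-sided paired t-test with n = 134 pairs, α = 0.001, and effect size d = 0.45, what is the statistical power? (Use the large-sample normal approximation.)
Power ≈ 0.97

Power calculation (paired t-test, normal approximation):
z_β = d · √n - z_{α/2}
z_β = 0.45 · √134 - 3.291
z_β = 0.45 · 11.576 - 3.291
z_β = 1.919

Power = Φ(z_β) = Φ(1.919) ≈ 0.972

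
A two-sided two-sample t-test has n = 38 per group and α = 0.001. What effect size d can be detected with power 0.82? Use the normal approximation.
d ≈ 0.96

Minimum detectable effect (two-sample t-test, normal approximation):
d = (z_{α/2} + z_β) / √(n/2)
d = (3.291 + 0.915) / √(38/2)
d = 4.206 / 4.359
d ≈ 0.96

By Cohen's convention (0.2 small / 0.5 medium / 0.8 large): large effect.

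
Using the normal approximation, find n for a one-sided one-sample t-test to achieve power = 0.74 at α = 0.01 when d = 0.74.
n = 17

Sample size formula (one-sample t-test, normal approximation):
n = ((z_α + z_β) / d)²

z_α = 2.326 (for α = 0.01, one-sided)
z_β = 0.643 (for power = 0.74)
d = 0.74

n = ((2.326 + 0.643) / 0.74)²
n = (4.012)²
n ≈ 16.10
Round up to the next whole number: n = 17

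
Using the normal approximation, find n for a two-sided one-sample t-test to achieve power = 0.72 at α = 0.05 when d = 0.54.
n = 23

Sample size formula (one-sample t-test, normal approximation):
n = ((z_{α/2} + z_β) / d)²

z_{α/2} = 1.960 (for α = 0.05, two-sided)
z_β = 0.583 (for power = 0.72)
d = 0.54

n = ((1.960 + 0.583) / 0.54)²
n = (4.709)²
n ≈ 22.17
Round up to the next whole number: n = 23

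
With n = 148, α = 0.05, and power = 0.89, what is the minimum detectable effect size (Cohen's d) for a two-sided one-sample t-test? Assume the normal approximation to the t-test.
d ≈ 0.26

Minimum detectable effect (one-sample t-test, normal approximation):
d = (z_{α/2} + z_β) / √n
d = (1.960 + 1.227) / √148
d = 3.186 / 12.166
d ≈ 0.26

By Cohen's convention (0.2 small / 0.5 medium / 0.8 large): small effect.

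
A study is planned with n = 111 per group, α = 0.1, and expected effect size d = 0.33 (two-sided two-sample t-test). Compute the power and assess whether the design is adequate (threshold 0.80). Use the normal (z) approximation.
Power ≈ 0.79; the study is underpowered (power < 0.80)

Power calculation (two-sample t-test, normal approximation):
z_β = d · √(n/2) - z_{α/2}
z_β = 0.33 · √(111/2) - 1.645
z_β = 0.33 · 7.450 - 1.645
z_β = 0.814

Power = Φ(z_β) = Φ(0.814) ≈ 0.792

Effect size d = 0.33 is small by Cohen's convention (0.2/0.5/0.8).

Threshold: power ≥ 0.80 is conventionally adequate.
Power ≈ 0.79 → the study is underpowered (power < 0.80).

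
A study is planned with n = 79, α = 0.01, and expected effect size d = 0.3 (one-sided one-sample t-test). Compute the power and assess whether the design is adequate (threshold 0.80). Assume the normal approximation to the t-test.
Power ≈ 0.63; the study is underpowered (power < 0.80)

Power calculation (one-sample t-test, normal approximation):
z_β = d · √n - z_α
z_β = 0.3 · √79 - 2.326
z_β = 0.3 · 8.888 - 2.326
z_β = 0.340

Power = Φ(z_β) = Φ(0.340) ≈ 0.633

Effect size d = 0.3 is small by Cohen's convention (0.2/0.5/0.8).

Threshold: power ≥ 0.80 is conventionally adequate.
Power ≈ 0.63 → the study is underpowered (power < 0.80).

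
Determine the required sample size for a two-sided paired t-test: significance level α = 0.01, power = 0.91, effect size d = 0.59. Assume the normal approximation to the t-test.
n = 45 pairs

Sample size formula (paired t-test, normal approximation):
n = ((z_{α/2} + z_β) / d)²

z_{α/2} = 2.576 (for α = 0.01, two-sided)
z_β = 1.341 (for power = 0.91)
d = 0.59

n = ((2.576 + 1.341) / 0.59)²
n = (6.639)²
n ≈ 44.08
Round up to the next whole number: n = 45 pairs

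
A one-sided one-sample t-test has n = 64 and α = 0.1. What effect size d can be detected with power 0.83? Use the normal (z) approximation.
d ≈ 0.28

Minimum detectable effect (one-sample t-test, normal approximation):
d = (z_α + z_β) / √n
d = (1.282 + 0.954) / √64
d = 2.236 / 8.000
d ≈ 0.28

By Cohen's convention (0.2 small / 0.5 medium / 0.8 large): small effect.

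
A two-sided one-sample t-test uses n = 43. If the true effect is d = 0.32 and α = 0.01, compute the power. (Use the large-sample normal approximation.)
Power ≈ 0.32

Power calculation (one-sample t-test, normal approximation):
z_β = d · √n - z_{α/2}
z_β = 0.32 · √43 - 2.576
z_β = 0.32 · 6.557 - 2.576
z_β = -0.477

Power = Φ(z_β) = Φ(-0.477) ≈ 0.317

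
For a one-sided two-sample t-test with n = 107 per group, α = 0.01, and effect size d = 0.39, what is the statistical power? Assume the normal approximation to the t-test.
Power ≈ 0.70

Power calculation (two-sample t-test, normal approximation):
z_β = d · √(n/2) - z_α
z_β = 0.39 · √(107/2) - 2.326
z_β = 0.39 · 7.314 - 2.326
z_β = 0.526

Power = Φ(z_β) = Φ(0.526) ≈ 0.701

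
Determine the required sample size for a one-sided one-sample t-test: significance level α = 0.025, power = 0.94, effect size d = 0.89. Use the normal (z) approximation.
n = 16

Sample size formula (one-sample t-test, normal approximation):
n = ((z_α + z_β) / d)²

z_α = 1.960 (for α = 0.025, one-sided)
z_β = 1.555 (for power = 0.94)
d = 0.89

n = ((1.960 + 1.555) / 0.89)²
n = (3.949)²
n ≈ 15.59
Round up to the next whole number: n = 16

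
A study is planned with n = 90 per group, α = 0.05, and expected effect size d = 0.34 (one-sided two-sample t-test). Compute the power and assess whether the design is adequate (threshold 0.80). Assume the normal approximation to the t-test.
Power ≈ 0.74; the study is underpowered (power < 0.80)

Power calculation (two-sample t-test, normal approximation):
z_β = d · √(n/2) - z_α
z_β = 0.34 · √(90/2) - 1.645
z_β = 0.34 · 6.708 - 1.645
z_β = 0.636

Power = Φ(z_β) = Φ(0.636) ≈ 0.738

Effect size d = 0.34 is small by Cohen's convention (0.2/0.5/0.8).

Threshold: power ≥ 0.80 is conventionally adequate.
Power ≈ 0.74 → the study is underpowered (power < 0.80).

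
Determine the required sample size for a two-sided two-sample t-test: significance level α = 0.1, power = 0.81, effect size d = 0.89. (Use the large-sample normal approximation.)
n = 17 per group

Sample size formula (two-sample t-test, normal approximation):
n = 2 · ((z_{α/2} + z_β) / d)²

z_{α/2} = 1.645 (for α = 0.1, two-sided)
z_β = 0.878 (for power = 0.81)
d = 0.89

n = 2 · ((1.645 + 0.878) / 0.89)²
n = 2 · (2.835)²
n ≈ 16.07
Round up to the next whole number: n = 17 per group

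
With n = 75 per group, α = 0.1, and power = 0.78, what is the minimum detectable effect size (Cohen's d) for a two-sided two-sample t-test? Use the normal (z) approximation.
d ≈ 0.39

Minimum detectable effect (two-sample t-test, normal approximation):
d = (z_{α/2} + z_β) / √(n/2)
d = (1.645 + 0.772) / √(75/2)
d = 2.417 / 6.124
d ≈ 0.39

By Cohen's convention (0.2 small / 0.5 medium / 0.8 large): small effect.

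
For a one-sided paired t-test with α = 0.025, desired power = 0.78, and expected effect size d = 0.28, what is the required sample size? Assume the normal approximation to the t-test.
n = 96 pairs

Sample size formula (paired t-test, normal approximation):
n = ((z_α + z_β) / d)²

z_α = 1.960 (for α = 0.025, one-sided)
z_β = 0.772 (for power = 0.78)
d = 0.28

n = ((1.960 + 0.772) / 0.28)²
n = (9.757)²
n ≈ 95.20
Round up to the next whole number: n = 96 pairs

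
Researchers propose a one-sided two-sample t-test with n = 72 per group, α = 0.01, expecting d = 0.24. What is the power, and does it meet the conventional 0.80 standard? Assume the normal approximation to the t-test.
Power ≈ 0.19; the study is underpowered (power < 0.80)

Power calculation (two-sample t-test, normal approximation):
z_β = d · √(n/2) - z_α
z_β = 0.24 · √(72/2) - 2.326
z_β = 0.24 · 6.000 - 2.326
z_β = -0.886

Power = Φ(z_β) = Φ(-0.886) ≈ 0.188

Effect size d = 0.24 is small by Cohen's convention (0.2/0.5/0.8).

Threshold: power ≥ 0.80 is conventionally adequate.
Power ≈ 0.19 → the study is underpowered (power < 0.80).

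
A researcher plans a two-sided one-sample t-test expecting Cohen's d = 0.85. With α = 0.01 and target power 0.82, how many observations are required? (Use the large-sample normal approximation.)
n = 17

Sample size formula (one-sample t-test, normal approximation):
n = ((z_{α/2} + z_β) / d)²

z_{α/2} = 2.576 (for α = 0.01, two-sided)
z_β = 0.915 (for power = 0.82)
d = 0.85

n = ((2.576 + 0.915) / 0.85)²
n = (4.107)²
n ≈ 16.87
Round up to the next whole number: n = 17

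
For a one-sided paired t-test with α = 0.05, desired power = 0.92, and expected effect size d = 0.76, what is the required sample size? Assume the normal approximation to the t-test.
n = 17 pairs

Sample size formula (paired t-test, normal approximation):
n = ((z_α + z_β) / d)²

z_α = 1.645 (for α = 0.05, one-sided)
z_β = 1.405 (for power = 0.92)
d = 0.76

n = ((1.645 + 1.405) / 0.76)²
n = (4.013)²
n ≈ 16.10
Round up to the next whole number: n = 17 pairs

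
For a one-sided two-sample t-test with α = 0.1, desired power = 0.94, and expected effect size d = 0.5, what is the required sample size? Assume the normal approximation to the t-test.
n = 65 per group

Sample size formula (two-sample t-test, normal approximation):
n = 2 · ((z_α + z_β) / d)²

z_α = 1.282 (for α = 0.1, one-sided)
z_β = 1.555 (for power = 0.94)
d = 0.5

n = 2 · ((1.282 + 1.555) / 0.5)²
n = 2 · (5.674)²
n ≈ 64.39
Round up to the next whole number: n = 65 per group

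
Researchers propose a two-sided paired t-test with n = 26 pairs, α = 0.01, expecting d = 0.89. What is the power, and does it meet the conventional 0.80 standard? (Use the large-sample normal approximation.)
Power ≈ 0.98; the study is adequately powered (power ≥ 0.80)

Power calculation (paired t-test, normal approximation):
z_β = d · √n - z_{α/2}
z_β = 0.89 · √26 - 2.576
z_β = 0.89 · 5.099 - 2.576
z_β = 1.962

Power = Φ(z_β) = Φ(1.962) ≈ 0.975

Effect size d = 0.89 is large by Cohen's convention (0.2/0.5/0.8).

Threshold: power ≥ 0.80 is conventionally adequate.
Power ≈ 0.98 → the study is adequately powered (power ≥ 0.80).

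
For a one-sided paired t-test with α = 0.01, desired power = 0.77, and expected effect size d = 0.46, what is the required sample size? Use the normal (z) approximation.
n = 45 pairs

Sample size formula (paired t-test, normal approximation):
n = ((z_α + z_β) / d)²

z_α = 2.326 (for α = 0.01, one-sided)
z_β = 0.739 (for power = 0.77)
d = 0.46

n = ((2.326 + 0.739) / 0.46)²
n = (6.663)²
n ≈ 44.40
Round up to the next whole number: n = 45 pairs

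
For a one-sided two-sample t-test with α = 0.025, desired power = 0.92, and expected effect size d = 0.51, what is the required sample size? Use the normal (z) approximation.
n = 88 per group

Sample size formula (two-sample t-test, normal approximation):
n = 2 · ((z_α + z_β) / d)²

z_α = 1.960 (for α = 0.025, one-sided)
z_β = 1.405 (for power = 0.92)
d = 0.51

n = 2 · ((1.960 + 1.405) / 0.51)²
n = 2 · (6.598)²
n ≈ 87.07
Round up to the next whole number: n = 88 per group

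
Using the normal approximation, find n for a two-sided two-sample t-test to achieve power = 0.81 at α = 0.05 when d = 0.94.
n = 19 per group

Sample size formula (two-sample t-test, normal approximation):
n = 2 · ((z_{α/2} + z_β) / d)²

z_{α/2} = 1.960 (for α = 0.05, two-sided)
z_β = 0.878 (for power = 0.81)
d = 0.94

n = 2 · ((1.960 + 0.878) / 0.94)²
n = 2 · (3.019)²
n ≈ 18.23
Round up to the next whole number: n = 19 per group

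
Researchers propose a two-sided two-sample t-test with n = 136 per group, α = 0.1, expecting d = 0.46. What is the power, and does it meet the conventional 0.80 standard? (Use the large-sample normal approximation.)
Power ≈ 0.98; the study is adequately powered (power ≥ 0.80)

Power calculation (two-sample t-test, normal approximation):
z_β = d · √(n/2) - z_{α/2}
z_β = 0.46 · √(136/2) - 1.645
z_β = 0.46 · 8.246 - 1.645
z_β = 2.148

Power = Φ(z_β) = Φ(2.148) ≈ 0.984

Effect size d = 0.46 is small by Cohen's convention (0.2/0.5/0.8).

Threshold: power ≥ 0.80 is conventionally adequate.
Power ≈ 0.98 → the study is adequately powered (power ≥ 0.80).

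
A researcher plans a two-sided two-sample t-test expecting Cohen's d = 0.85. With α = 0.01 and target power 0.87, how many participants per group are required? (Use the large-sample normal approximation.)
n = 38 per group

Sample size formula (two-sample t-test, normal approximation):
n = 2 · ((z_{α/2} + z_β) / d)²

z_{α/2} = 2.576 (for α = 0.01, two-sided)
z_β = 1.126 (for power = 0.87)
d = 0.85

n = 2 · ((2.576 + 1.126) / 0.85)²
n = 2 · (4.355)²
n ≈ 37.93
Round up to the next whole number: n = 38 per group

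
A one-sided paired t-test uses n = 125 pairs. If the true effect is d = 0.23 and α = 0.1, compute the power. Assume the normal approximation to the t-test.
Power ≈ 0.90

Power calculation (paired t-test, normal approximation):
z_β = d · √n - z_α
z_β = 0.23 · √125 - 1.282
z_β = 0.23 · 11.180 - 1.282
z_β = 1.290

Power = Φ(z_β) = Φ(1.290) ≈ 0.901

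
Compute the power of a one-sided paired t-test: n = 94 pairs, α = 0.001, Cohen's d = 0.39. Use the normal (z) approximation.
Power ≈ 0.76

Power calculation (paired t-test, normal approximation):
z_β = d · √n - z_α
z_β = 0.39 · √94 - 3.090
z_β = 0.39 · 9.695 - 3.090
z_β = 0.691

Power = Φ(z_β) = Φ(0.691) ≈ 0.755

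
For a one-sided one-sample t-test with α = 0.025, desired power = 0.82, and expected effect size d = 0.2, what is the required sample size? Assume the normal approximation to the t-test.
n = 207

Sample size formula (one-sample t-test, normal approximation):
n = ((z_α + z_β) / d)²

z_α = 1.960 (for α = 0.025, one-sided)
z_β = 0.915 (for power = 0.82)
d = 0.2

n = ((1.960 + 0.915) / 0.2)²
n = (14.375)²
n ≈ 206.64
Round up to the next whole number: n = 207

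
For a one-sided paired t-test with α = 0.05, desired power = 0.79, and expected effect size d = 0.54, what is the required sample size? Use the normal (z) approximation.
n = 21 pairs

Sample size formula (paired t-test, normal approximation):
n = ((z_α + z_β) / d)²

z_α = 1.645 (for α = 0.05, one-sided)
z_β = 0.806 (for power = 0.79)
d = 0.54

n = ((1.645 + 0.806) / 0.54)²
n = (4.539)²
n ≈ 20.60
Round up to the next whole number: n = 21 pairs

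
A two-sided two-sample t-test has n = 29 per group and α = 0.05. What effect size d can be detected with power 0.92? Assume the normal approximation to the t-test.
d ≈ 0.88

Minimum detectable effect (two-sample t-test, normal approximation):
d = (z_{α/2} + z_β) / √(n/2)
d = (1.960 + 1.405) / √(29/2)
d = 3.365 / 3.808
d ≈ 0.88

By Cohen's convention (0.2 small / 0.5 medium / 0.8 large): large effect.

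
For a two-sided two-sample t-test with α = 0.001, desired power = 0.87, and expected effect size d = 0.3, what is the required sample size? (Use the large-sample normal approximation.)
n = 434 per group

Sample size formula (two-sample t-test, normal approximation):
n = 2 · ((z_{α/2} + z_β) / d)²

z_{α/2} = 3.291 (for α = 0.001, two-sided)
z_β = 1.126 (for power = 0.87)
d = 0.3

n = 2 · ((3.291 + 1.126) / 0.3)²
n = 2 · (14.723)²
n ≈ 433.53
Round up to the next whole number: n = 434 per group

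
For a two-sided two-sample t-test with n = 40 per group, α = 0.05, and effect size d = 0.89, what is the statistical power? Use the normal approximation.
Power ≈ 0.98

Power calculation (two-sample t-test, normal approximation):
z_β = d · √(n/2) - z_{α/2}
z_β = 0.89 · √(40/2) - 1.960
z_β = 0.89 · 4.472 - 1.960
z_β = 2.020

Power = Φ(z_β) = Φ(2.020) ≈ 0.978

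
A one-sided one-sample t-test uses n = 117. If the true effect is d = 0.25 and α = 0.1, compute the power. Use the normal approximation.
Power ≈ 0.92

Power calculation (one-sample t-test, normal approximation):
z_β = d · √n - z_α
z_β = 0.25 · √117 - 1.282
z_β = 0.25 · 10.817 - 1.282
z_β = 1.423

Power = Φ(z_β) = Φ(1.423) ≈ 0.923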